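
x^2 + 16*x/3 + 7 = (x + 7/3)*(x + 3)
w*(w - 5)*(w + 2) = w^3 - 3*w^2 - 10*w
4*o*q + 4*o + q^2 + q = (4*o + q)*(q + 1)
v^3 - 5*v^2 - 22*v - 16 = (v - 8)*(v + 1)*(v + 2)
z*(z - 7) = z^2 - 7*z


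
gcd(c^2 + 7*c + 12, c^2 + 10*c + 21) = c + 3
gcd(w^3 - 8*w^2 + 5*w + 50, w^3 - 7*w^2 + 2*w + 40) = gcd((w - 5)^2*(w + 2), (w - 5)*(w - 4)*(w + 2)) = w^2 - 3*w - 10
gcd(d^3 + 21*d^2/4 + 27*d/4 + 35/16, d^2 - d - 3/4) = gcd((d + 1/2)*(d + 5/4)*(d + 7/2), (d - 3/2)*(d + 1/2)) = d + 1/2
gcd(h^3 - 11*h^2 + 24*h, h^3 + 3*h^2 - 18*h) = h^2 - 3*h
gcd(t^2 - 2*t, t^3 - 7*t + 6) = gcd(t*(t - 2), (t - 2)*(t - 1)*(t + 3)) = t - 2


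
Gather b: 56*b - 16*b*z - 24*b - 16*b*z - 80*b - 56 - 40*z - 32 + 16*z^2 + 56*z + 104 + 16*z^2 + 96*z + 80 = b*(-32*z - 48) + 32*z^2 + 112*z + 96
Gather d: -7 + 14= 7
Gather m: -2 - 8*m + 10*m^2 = 10*m^2 - 8*m - 2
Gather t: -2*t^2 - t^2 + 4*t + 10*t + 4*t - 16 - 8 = -3*t^2 + 18*t - 24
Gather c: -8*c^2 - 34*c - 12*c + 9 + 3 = -8*c^2 - 46*c + 12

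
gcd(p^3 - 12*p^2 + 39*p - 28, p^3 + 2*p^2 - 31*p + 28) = p^2 - 5*p + 4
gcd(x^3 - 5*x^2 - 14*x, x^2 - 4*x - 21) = x - 7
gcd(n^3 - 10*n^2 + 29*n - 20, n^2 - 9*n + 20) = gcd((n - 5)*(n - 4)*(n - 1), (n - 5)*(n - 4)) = n^2 - 9*n + 20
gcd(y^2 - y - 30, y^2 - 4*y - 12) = y - 6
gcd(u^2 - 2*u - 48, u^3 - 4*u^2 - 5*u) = 1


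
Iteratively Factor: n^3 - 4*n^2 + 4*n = (n - 2)*(n^2 - 2*n) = n*(n - 2)*(n - 2)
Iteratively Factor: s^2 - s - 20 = (s + 4)*(s - 5)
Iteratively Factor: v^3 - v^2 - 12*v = (v + 3)*(v^2 - 4*v) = (v - 4)*(v + 3)*(v)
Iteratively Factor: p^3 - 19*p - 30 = (p + 2)*(p^2 - 2*p - 15) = (p - 5)*(p + 2)*(p + 3)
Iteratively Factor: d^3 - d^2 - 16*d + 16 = (d - 4)*(d^2 + 3*d - 4) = (d - 4)*(d - 1)*(d + 4)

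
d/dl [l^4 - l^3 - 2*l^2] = l*(4*l^2 - 3*l - 4)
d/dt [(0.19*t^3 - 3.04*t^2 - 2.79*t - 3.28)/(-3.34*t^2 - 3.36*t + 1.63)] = (-0.6346*t^4 - 1.2768*t^3 + 1.8249*t^2 - 31.8208*t - 15.5685)/(11.1556*t^4 + 22.4448*t^3 + 0.401199999999999*t^2 - 10.9536*t + 2.6569)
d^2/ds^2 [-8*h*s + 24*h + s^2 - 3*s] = 2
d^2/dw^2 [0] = 0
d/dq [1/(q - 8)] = -1/(q - 8)^2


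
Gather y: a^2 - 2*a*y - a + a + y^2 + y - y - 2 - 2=a^2 - 2*a*y + y^2 - 4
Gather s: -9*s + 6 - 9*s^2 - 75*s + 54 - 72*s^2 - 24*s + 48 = -81*s^2 - 108*s + 108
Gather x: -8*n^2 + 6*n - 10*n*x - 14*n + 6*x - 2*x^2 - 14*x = -8*n^2 - 8*n - 2*x^2 + x*(-10*n - 8)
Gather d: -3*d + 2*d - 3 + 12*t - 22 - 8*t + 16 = -d + 4*t - 9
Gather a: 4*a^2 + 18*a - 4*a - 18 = 4*a^2 + 14*a - 18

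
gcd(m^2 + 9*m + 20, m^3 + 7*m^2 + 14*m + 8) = m + 4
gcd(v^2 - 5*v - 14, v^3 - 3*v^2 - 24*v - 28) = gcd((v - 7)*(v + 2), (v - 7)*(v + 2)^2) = v^2 - 5*v - 14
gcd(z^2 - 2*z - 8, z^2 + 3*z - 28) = z - 4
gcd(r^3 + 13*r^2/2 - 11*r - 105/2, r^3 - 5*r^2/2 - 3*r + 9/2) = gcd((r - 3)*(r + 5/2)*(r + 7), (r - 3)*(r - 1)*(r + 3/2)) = r - 3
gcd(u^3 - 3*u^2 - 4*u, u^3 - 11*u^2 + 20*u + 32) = u^2 - 3*u - 4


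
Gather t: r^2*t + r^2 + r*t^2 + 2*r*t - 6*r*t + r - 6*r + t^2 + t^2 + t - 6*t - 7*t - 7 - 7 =r^2 - 5*r + t^2*(r + 2) + t*(r^2 - 4*r - 12) - 14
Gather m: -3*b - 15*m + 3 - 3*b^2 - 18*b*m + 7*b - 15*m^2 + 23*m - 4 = -3*b^2 + 4*b - 15*m^2 + m*(8 - 18*b) - 1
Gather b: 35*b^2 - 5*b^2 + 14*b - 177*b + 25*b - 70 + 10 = 30*b^2 - 138*b - 60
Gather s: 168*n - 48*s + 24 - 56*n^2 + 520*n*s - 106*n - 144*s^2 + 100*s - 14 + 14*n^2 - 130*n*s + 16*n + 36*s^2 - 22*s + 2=-42*n^2 + 78*n - 108*s^2 + s*(390*n + 30) + 12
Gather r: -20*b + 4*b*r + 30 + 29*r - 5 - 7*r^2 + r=-20*b - 7*r^2 + r*(4*b + 30) + 25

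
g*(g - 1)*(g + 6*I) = g^3 - g^2 + 6*I*g^2 - 6*I*g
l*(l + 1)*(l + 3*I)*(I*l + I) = I*l^4 - 3*l^3 + 2*I*l^3 - 6*l^2 + I*l^2 - 3*l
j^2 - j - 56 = (j - 8)*(j + 7)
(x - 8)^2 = x^2 - 16*x + 64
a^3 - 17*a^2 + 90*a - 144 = (a - 8)*(a - 6)*(a - 3)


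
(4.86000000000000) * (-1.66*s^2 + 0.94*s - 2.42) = -8.0676*s^2 + 4.5684*s - 11.7612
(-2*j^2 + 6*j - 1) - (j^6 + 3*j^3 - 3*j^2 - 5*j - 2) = -j^6 - 3*j^3 + j^2 + 11*j + 1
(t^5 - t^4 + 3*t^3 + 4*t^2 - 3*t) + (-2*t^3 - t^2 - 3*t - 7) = t^5 - t^4 + t^3 + 3*t^2 - 6*t - 7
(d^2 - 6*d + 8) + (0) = d^2 - 6*d + 8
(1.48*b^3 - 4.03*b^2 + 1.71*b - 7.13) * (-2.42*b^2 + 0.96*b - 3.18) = -3.5816*b^5 + 11.1734*b^4 - 12.7134*b^3 + 31.7116*b^2 - 12.2826*b + 22.6734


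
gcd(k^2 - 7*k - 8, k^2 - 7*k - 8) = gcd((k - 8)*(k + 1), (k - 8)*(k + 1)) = k^2 - 7*k - 8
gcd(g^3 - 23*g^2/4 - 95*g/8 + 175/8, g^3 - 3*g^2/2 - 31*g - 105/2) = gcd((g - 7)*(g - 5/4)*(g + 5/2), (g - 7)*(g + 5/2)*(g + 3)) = g^2 - 9*g/2 - 35/2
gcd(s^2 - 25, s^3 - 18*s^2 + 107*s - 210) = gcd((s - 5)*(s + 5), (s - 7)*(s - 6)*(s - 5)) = s - 5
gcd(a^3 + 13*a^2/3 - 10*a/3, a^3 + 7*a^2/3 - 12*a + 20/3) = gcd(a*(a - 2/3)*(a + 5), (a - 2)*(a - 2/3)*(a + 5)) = a^2 + 13*a/3 - 10/3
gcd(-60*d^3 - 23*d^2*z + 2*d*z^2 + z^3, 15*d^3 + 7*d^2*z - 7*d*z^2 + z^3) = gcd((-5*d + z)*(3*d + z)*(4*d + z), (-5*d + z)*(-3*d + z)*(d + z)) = -5*d + z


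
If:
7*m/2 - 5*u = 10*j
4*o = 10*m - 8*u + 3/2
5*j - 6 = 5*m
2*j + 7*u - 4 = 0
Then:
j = -494/355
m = -184/71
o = -22839/2840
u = 344/355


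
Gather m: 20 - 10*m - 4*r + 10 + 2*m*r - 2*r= m*(2*r - 10) - 6*r + 30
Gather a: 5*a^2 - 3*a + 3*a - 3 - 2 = 5*a^2 - 5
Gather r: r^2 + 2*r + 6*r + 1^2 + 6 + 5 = r^2 + 8*r + 12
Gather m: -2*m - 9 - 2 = -2*m - 11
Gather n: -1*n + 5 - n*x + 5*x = n*(-x - 1) + 5*x + 5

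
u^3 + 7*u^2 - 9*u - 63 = (u - 3)*(u + 3)*(u + 7)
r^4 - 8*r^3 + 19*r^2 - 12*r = r*(r - 4)*(r - 3)*(r - 1)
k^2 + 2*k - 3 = (k - 1)*(k + 3)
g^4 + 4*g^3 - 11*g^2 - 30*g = g*(g - 3)*(g + 2)*(g + 5)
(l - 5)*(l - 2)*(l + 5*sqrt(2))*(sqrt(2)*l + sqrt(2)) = sqrt(2)*l^4 - 6*sqrt(2)*l^3 + 10*l^3 - 60*l^2 + 3*sqrt(2)*l^2 + 10*sqrt(2)*l + 30*l + 100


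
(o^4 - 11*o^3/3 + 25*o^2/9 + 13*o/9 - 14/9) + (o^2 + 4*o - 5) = o^4 - 11*o^3/3 + 34*o^2/9 + 49*o/9 - 59/9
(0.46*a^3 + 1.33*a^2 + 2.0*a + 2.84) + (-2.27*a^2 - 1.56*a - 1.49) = 0.46*a^3 - 0.94*a^2 + 0.44*a + 1.35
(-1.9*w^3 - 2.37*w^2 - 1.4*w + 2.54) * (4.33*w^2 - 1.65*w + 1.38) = -8.227*w^5 - 7.1271*w^4 - 4.7735*w^3 + 10.0376*w^2 - 6.123*w + 3.5052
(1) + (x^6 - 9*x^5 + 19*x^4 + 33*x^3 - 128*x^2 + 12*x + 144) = x^6 - 9*x^5 + 19*x^4 + 33*x^3 - 128*x^2 + 12*x + 145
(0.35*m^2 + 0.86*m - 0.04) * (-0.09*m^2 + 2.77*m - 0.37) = -0.0315*m^4 + 0.8921*m^3 + 2.2563*m^2 - 0.429*m + 0.0148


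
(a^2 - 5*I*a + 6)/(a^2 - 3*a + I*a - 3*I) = (a - 6*I)/(a - 3)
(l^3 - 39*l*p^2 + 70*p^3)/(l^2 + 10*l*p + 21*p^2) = (l^2 - 7*l*p + 10*p^2)/(l + 3*p)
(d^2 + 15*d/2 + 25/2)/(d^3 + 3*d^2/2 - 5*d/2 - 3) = (2*d^2 + 15*d + 25)/(2*d^3 + 3*d^2 - 5*d - 6)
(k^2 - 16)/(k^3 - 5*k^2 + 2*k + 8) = (k + 4)/(k^2 - k - 2)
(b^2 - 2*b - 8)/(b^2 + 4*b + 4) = (b - 4)/(b + 2)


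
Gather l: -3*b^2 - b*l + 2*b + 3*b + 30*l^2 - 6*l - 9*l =-3*b^2 + 5*b + 30*l^2 + l*(-b - 15)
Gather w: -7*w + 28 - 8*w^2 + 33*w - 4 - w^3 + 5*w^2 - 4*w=-w^3 - 3*w^2 + 22*w + 24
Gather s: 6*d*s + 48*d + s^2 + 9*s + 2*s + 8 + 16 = 48*d + s^2 + s*(6*d + 11) + 24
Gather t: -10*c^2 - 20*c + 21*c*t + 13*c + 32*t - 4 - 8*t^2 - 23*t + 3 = -10*c^2 - 7*c - 8*t^2 + t*(21*c + 9) - 1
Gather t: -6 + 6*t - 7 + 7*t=13*t - 13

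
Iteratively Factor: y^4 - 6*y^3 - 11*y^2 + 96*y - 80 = (y - 5)*(y^3 - y^2 - 16*y + 16) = (y - 5)*(y - 4)*(y^2 + 3*y - 4) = (y - 5)*(y - 4)*(y + 4)*(y - 1)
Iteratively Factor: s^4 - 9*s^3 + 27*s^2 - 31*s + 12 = (s - 3)*(s^3 - 6*s^2 + 9*s - 4) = (s - 3)*(s - 1)*(s^2 - 5*s + 4) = (s - 4)*(s - 3)*(s - 1)*(s - 1)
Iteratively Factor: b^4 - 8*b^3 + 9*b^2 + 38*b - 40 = (b + 2)*(b^3 - 10*b^2 + 29*b - 20) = (b - 5)*(b + 2)*(b^2 - 5*b + 4) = (b - 5)*(b - 1)*(b + 2)*(b - 4)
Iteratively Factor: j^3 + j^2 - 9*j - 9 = (j + 1)*(j^2 - 9) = (j + 1)*(j + 3)*(j - 3)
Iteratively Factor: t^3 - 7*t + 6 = (t - 1)*(t^2 + t - 6) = (t - 2)*(t - 1)*(t + 3)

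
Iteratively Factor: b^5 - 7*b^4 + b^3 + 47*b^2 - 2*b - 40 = (b - 4)*(b^4 - 3*b^3 - 11*b^2 + 3*b + 10) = (b - 4)*(b + 1)*(b^3 - 4*b^2 - 7*b + 10) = (b - 4)*(b - 1)*(b + 1)*(b^2 - 3*b - 10) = (b - 5)*(b - 4)*(b - 1)*(b + 1)*(b + 2)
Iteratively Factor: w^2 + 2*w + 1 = (w + 1)*(w + 1)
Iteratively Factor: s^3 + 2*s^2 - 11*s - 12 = (s - 3)*(s^2 + 5*s + 4) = (s - 3)*(s + 4)*(s + 1)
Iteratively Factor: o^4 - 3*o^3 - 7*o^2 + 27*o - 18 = (o - 1)*(o^3 - 2*o^2 - 9*o + 18) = (o - 3)*(o - 1)*(o^2 + o - 6) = (o - 3)*(o - 1)*(o + 3)*(o - 2)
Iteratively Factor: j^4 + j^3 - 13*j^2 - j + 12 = (j + 1)*(j^3 - 13*j + 12) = (j + 1)*(j + 4)*(j^2 - 4*j + 3) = (j - 3)*(j + 1)*(j + 4)*(j - 1)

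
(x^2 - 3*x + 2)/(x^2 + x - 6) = (x - 1)/(x + 3)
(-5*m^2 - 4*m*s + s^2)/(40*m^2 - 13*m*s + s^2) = (m + s)/(-8*m + s)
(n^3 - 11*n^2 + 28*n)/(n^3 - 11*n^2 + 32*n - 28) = n*(n - 4)/(n^2 - 4*n + 4)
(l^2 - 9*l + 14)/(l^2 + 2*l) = (l^2 - 9*l + 14)/(l*(l + 2))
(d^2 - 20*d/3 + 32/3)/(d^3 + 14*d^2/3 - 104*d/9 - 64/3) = 3*(d - 4)/(3*d^2 + 22*d + 24)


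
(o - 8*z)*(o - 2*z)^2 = o^3 - 12*o^2*z + 36*o*z^2 - 32*z^3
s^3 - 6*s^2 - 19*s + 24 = (s - 8)*(s - 1)*(s + 3)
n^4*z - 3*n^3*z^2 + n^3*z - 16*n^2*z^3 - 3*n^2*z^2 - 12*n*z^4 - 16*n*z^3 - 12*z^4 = (n - 6*z)*(n + z)*(n + 2*z)*(n*z + z)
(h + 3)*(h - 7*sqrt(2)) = h^2 - 7*sqrt(2)*h + 3*h - 21*sqrt(2)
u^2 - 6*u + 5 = (u - 5)*(u - 1)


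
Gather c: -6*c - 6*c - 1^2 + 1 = -12*c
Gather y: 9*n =9*n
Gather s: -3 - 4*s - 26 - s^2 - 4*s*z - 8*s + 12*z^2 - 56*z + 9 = -s^2 + s*(-4*z - 12) + 12*z^2 - 56*z - 20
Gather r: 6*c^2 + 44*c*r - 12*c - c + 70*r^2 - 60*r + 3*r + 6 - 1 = 6*c^2 - 13*c + 70*r^2 + r*(44*c - 57) + 5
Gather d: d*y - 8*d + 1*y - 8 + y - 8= d*(y - 8) + 2*y - 16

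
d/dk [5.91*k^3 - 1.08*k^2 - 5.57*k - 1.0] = 17.73*k^2 - 2.16*k - 5.57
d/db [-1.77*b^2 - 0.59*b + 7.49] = -3.54*b - 0.59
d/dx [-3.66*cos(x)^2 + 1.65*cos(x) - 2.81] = (7.32*cos(x) - 1.65)*sin(x)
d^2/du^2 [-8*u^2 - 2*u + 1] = -16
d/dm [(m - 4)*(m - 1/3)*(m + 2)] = 3*m^2 - 14*m/3 - 22/3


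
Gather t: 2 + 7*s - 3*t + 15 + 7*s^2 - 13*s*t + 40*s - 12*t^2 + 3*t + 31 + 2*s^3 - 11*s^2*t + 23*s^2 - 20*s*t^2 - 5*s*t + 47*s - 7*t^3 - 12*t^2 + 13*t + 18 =2*s^3 + 30*s^2 + 94*s - 7*t^3 + t^2*(-20*s - 24) + t*(-11*s^2 - 18*s + 13) + 66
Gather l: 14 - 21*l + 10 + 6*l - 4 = 20 - 15*l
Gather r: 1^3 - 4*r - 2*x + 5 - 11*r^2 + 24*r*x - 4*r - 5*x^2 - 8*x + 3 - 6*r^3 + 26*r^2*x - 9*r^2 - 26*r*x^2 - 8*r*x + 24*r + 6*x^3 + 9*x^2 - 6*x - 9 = -6*r^3 + r^2*(26*x - 20) + r*(-26*x^2 + 16*x + 16) + 6*x^3 + 4*x^2 - 16*x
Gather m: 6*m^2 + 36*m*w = 6*m^2 + 36*m*w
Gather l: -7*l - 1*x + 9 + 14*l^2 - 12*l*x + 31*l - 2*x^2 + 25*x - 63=14*l^2 + l*(24 - 12*x) - 2*x^2 + 24*x - 54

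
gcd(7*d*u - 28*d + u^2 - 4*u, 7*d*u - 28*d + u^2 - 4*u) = 7*d*u - 28*d + u^2 - 4*u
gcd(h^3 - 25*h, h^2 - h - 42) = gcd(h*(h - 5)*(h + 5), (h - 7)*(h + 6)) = 1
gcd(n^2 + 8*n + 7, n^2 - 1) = n + 1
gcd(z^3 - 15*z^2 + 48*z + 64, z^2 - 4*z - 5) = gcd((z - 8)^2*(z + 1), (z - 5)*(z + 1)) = z + 1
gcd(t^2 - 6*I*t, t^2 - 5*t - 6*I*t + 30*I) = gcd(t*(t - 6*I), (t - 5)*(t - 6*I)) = t - 6*I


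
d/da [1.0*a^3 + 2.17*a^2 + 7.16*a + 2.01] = 3.0*a^2 + 4.34*a + 7.16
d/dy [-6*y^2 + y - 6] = 1 - 12*y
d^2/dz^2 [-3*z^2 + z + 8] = -6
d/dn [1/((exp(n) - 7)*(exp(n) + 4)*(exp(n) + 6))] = (-(exp(n) - 7)*(exp(n) + 4) - (exp(n) - 7)*(exp(n) + 6) - (exp(n) + 4)*(exp(n) + 6))*exp(n)/((exp(n) - 7)^2*(exp(n) + 4)^2*(exp(n) + 6)^2)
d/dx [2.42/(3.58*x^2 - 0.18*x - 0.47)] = (0.4356 - 17.3272*x)/(-3.58*x^2 + 0.18*x + 0.47)^2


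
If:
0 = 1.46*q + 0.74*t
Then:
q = -0.506849315068493*t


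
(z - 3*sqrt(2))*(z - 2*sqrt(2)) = z^2 - 5*sqrt(2)*z + 12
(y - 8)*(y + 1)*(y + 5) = y^3 - 2*y^2 - 43*y - 40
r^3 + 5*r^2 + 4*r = r*(r + 1)*(r + 4)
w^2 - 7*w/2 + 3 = (w - 2)*(w - 3/2)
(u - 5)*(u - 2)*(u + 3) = u^3 - 4*u^2 - 11*u + 30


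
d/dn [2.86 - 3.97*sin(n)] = -3.97*cos(n)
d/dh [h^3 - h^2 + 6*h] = 3*h^2 - 2*h + 6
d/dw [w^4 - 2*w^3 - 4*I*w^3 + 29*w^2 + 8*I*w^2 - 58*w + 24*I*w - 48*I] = 4*w^3 + w^2*(-6 - 12*I) + w*(58 + 16*I) - 58 + 24*I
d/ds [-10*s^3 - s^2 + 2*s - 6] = -30*s^2 - 2*s + 2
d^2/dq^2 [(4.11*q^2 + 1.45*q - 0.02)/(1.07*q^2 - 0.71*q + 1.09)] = (9.564944*q^3 - 28.898346*q^2 - 10.055646*q + 12.03698)/(1.225043*q^6 - 2.438637*q^5 + 5.361984*q^4 - 5.326349*q^3 + 5.462208*q^2 - 2.530653*q + 1.295029)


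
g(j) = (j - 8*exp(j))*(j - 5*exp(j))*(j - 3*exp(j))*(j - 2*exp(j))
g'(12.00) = 673562303151043969714107.41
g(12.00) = 168387280045299051255557.30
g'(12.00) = 673562303151043969714107.41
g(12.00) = 168387280045299051255557.30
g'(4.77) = 178719559430.22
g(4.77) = 44264015815.02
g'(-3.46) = -160.62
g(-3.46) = 168.10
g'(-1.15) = 15.08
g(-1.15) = 37.70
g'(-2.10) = -35.18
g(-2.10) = 48.33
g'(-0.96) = 32.23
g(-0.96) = 42.08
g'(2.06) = 2757035.83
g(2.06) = 660670.10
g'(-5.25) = -572.82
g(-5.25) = 773.44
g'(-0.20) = 344.84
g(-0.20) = 141.45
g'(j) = (1 - 8*exp(j))*(j - 5*exp(j))*(j - 3*exp(j))*(j - 2*exp(j)) + (1 - 5*exp(j))*(j - 8*exp(j))*(j - 3*exp(j))*(j - 2*exp(j)) + (1 - 3*exp(j))*(j - 8*exp(j))*(j - 5*exp(j))*(j - 2*exp(j)) + (1 - 2*exp(j))*(j - 8*exp(j))*(j - 5*exp(j))*(j - 3*exp(j)) = -18*j^3*exp(j) + 4*j^3 + 222*j^2*exp(2*j) - 54*j^2*exp(j) - 834*j*exp(3*j) + 222*j*exp(2*j) + 960*exp(4*j) - 278*exp(3*j)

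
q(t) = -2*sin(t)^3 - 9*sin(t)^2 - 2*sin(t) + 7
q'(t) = -6*sin(t)^2*cos(t) - 18*sin(t)*cos(t) - 2*cos(t)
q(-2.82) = 6.80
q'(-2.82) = -2.93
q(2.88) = 5.85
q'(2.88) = 6.82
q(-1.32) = 2.31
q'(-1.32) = 2.43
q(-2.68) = 6.28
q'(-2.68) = -4.32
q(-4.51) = -5.48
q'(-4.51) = 5.10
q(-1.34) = 2.26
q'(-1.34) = 2.25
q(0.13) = 6.59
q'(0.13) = -4.40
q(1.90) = -4.65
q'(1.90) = 7.89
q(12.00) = 5.79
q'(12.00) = 5.00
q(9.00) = 4.51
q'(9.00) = 9.51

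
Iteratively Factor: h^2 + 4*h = (h)*(h + 4)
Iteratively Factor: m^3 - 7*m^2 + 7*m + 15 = (m - 5)*(m^2 - 2*m - 3) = (m - 5)*(m - 3)*(m + 1)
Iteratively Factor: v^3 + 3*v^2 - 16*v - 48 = (v - 4)*(v^2 + 7*v + 12) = (v - 4)*(v + 3)*(v + 4)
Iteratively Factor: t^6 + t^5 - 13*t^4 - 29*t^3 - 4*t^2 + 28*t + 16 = (t - 1)*(t^5 + 2*t^4 - 11*t^3 - 40*t^2 - 44*t - 16) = (t - 1)*(t + 1)*(t^4 + t^3 - 12*t^2 - 28*t - 16) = (t - 4)*(t - 1)*(t + 1)*(t^3 + 5*t^2 + 8*t + 4) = (t - 4)*(t - 1)*(t + 1)*(t + 2)*(t^2 + 3*t + 2) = (t - 4)*(t - 1)*(t + 1)^2*(t + 2)*(t + 2)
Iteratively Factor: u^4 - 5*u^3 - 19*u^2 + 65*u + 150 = (u + 2)*(u^3 - 7*u^2 - 5*u + 75) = (u - 5)*(u + 2)*(u^2 - 2*u - 15) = (u - 5)*(u + 2)*(u + 3)*(u - 5)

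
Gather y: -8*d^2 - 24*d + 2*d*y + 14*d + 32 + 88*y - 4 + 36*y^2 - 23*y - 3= -8*d^2 - 10*d + 36*y^2 + y*(2*d + 65) + 25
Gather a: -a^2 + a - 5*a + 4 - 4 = -a^2 - 4*a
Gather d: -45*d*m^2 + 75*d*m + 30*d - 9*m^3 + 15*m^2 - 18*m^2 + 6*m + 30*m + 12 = d*(-45*m^2 + 75*m + 30) - 9*m^3 - 3*m^2 + 36*m + 12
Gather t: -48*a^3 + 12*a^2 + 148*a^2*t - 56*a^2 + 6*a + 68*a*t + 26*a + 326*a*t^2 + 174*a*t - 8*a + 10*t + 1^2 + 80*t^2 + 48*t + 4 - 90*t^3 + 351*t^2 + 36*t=-48*a^3 - 44*a^2 + 24*a - 90*t^3 + t^2*(326*a + 431) + t*(148*a^2 + 242*a + 94) + 5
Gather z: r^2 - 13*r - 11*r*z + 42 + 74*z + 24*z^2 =r^2 - 13*r + 24*z^2 + z*(74 - 11*r) + 42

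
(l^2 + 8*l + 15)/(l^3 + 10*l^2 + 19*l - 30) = (l + 3)/(l^2 + 5*l - 6)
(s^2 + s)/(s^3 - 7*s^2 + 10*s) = (s + 1)/(s^2 - 7*s + 10)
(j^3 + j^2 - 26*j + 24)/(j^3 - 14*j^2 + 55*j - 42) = (j^2 + 2*j - 24)/(j^2 - 13*j + 42)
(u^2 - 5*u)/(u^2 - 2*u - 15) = u/(u + 3)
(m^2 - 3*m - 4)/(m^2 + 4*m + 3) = (m - 4)/(m + 3)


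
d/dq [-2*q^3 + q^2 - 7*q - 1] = -6*q^2 + 2*q - 7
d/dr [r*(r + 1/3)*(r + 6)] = 3*r^2 + 38*r/3 + 2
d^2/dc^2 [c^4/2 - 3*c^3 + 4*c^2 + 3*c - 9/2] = 6*c^2 - 18*c + 8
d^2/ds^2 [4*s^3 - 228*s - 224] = 24*s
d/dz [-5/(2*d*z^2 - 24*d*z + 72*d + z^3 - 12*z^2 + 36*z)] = 5*(4*d*z - 24*d + 3*z^2 - 24*z + 36)/(2*d*z^2 - 24*d*z + 72*d + z^3 - 12*z^2 + 36*z)^2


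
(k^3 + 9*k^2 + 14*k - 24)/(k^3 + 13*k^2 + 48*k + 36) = (k^2 + 3*k - 4)/(k^2 + 7*k + 6)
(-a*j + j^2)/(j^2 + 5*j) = (-a + j)/(j + 5)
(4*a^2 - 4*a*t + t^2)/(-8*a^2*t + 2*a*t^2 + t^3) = (-2*a + t)/(t*(4*a + t))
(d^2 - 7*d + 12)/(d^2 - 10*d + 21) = (d - 4)/(d - 7)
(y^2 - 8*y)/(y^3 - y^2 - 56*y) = 1/(y + 7)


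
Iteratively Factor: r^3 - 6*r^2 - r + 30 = (r - 5)*(r^2 - r - 6) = (r - 5)*(r + 2)*(r - 3)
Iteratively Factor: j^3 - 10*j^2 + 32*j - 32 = (j - 4)*(j^2 - 6*j + 8) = (j - 4)^2*(j - 2)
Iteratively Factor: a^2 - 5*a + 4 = (a - 4)*(a - 1)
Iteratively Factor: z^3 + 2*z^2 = (z)*(z^2 + 2*z) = z*(z + 2)*(z)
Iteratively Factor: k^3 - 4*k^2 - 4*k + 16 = (k - 2)*(k^2 - 2*k - 8) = (k - 4)*(k - 2)*(k + 2)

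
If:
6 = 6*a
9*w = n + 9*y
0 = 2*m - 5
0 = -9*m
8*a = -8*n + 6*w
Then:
No Solution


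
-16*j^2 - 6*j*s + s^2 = (-8*j + s)*(2*j + s)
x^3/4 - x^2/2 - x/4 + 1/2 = (x/4 + 1/4)*(x - 2)*(x - 1)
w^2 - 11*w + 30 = (w - 6)*(w - 5)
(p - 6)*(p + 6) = p^2 - 36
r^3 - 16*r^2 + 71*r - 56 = (r - 8)*(r - 7)*(r - 1)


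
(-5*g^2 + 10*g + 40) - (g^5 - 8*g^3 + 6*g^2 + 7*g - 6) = -g^5 + 8*g^3 - 11*g^2 + 3*g + 46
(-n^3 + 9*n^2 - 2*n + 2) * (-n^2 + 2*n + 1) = n^5 - 11*n^4 + 19*n^3 + 3*n^2 + 2*n + 2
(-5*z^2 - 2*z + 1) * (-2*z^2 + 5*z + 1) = 10*z^4 - 21*z^3 - 17*z^2 + 3*z + 1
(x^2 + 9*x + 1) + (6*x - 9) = x^2 + 15*x - 8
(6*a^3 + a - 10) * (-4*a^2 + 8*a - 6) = -24*a^5 + 48*a^4 - 40*a^3 + 48*a^2 - 86*a + 60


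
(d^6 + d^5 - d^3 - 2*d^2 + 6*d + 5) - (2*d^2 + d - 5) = d^6 + d^5 - d^3 - 4*d^2 + 5*d + 10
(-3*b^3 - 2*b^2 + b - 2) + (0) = -3*b^3 - 2*b^2 + b - 2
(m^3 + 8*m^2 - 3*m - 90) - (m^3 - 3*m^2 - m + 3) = 11*m^2 - 2*m - 93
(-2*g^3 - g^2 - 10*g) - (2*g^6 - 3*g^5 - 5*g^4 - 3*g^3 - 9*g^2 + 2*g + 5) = -2*g^6 + 3*g^5 + 5*g^4 + g^3 + 8*g^2 - 12*g - 5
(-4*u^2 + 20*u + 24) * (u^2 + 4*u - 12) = -4*u^4 + 4*u^3 + 152*u^2 - 144*u - 288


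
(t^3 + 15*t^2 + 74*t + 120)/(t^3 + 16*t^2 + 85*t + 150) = (t + 4)/(t + 5)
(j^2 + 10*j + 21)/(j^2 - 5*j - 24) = (j + 7)/(j - 8)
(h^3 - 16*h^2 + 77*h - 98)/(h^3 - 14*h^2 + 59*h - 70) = (h - 7)/(h - 5)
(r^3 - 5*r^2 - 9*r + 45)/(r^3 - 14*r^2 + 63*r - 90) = (r + 3)/(r - 6)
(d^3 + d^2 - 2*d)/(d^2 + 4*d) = (d^2 + d - 2)/(d + 4)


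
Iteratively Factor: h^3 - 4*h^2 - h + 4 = (h + 1)*(h^2 - 5*h + 4) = (h - 4)*(h + 1)*(h - 1)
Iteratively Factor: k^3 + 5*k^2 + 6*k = (k + 2)*(k^2 + 3*k) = (k + 2)*(k + 3)*(k)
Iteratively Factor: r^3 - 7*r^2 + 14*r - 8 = (r - 4)*(r^2 - 3*r + 2) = (r - 4)*(r - 1)*(r - 2)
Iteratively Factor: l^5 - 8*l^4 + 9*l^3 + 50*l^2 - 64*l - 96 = (l - 3)*(l^4 - 5*l^3 - 6*l^2 + 32*l + 32) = (l - 3)*(l + 2)*(l^3 - 7*l^2 + 8*l + 16) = (l - 4)*(l - 3)*(l + 2)*(l^2 - 3*l - 4) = (l - 4)^2*(l - 3)*(l + 2)*(l + 1)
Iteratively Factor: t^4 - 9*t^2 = (t - 3)*(t^3 + 3*t^2) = t*(t - 3)*(t^2 + 3*t) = t^2*(t - 3)*(t + 3)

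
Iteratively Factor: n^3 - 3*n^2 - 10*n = (n + 2)*(n^2 - 5*n) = (n - 5)*(n + 2)*(n)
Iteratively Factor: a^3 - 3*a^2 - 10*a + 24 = (a + 3)*(a^2 - 6*a + 8) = (a - 4)*(a + 3)*(a - 2)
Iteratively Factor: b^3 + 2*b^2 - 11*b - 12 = (b + 1)*(b^2 + b - 12) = (b - 3)*(b + 1)*(b + 4)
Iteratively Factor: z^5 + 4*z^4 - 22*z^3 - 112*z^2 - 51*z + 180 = (z - 1)*(z^4 + 5*z^3 - 17*z^2 - 129*z - 180) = (z - 1)*(z + 4)*(z^3 + z^2 - 21*z - 45) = (z - 1)*(z + 3)*(z + 4)*(z^2 - 2*z - 15) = (z - 5)*(z - 1)*(z + 3)*(z + 4)*(z + 3)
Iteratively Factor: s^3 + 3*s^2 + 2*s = (s + 1)*(s^2 + 2*s) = (s + 1)*(s + 2)*(s)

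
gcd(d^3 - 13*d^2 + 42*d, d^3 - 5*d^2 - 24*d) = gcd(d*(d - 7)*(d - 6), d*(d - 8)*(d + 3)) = d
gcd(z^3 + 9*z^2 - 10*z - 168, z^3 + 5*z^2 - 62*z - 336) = z^2 + 13*z + 42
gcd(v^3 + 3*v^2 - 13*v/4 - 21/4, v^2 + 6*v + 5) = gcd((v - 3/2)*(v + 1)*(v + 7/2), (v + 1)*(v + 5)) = v + 1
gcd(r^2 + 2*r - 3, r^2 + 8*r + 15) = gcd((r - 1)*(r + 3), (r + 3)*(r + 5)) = r + 3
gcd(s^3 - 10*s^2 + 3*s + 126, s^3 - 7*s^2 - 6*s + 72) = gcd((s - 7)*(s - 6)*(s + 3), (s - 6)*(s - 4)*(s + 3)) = s^2 - 3*s - 18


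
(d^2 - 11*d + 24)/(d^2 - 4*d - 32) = (d - 3)/(d + 4)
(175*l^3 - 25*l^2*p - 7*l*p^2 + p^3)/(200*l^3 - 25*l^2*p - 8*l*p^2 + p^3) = (-7*l + p)/(-8*l + p)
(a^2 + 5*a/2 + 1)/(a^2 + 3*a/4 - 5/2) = 2*(2*a + 1)/(4*a - 5)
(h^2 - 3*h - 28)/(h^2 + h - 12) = (h - 7)/(h - 3)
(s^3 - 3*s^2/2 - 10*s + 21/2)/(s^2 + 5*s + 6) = (2*s^2 - 9*s + 7)/(2*(s + 2))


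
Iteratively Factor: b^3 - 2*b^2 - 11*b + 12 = (b - 4)*(b^2 + 2*b - 3) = (b - 4)*(b - 1)*(b + 3)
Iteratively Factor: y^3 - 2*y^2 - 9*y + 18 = (y - 2)*(y^2 - 9) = (y - 3)*(y - 2)*(y + 3)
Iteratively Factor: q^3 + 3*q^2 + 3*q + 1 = (q + 1)*(q^2 + 2*q + 1) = (q + 1)^2*(q + 1)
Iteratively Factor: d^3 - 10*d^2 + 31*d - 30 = (d - 2)*(d^2 - 8*d + 15) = (d - 3)*(d - 2)*(d - 5)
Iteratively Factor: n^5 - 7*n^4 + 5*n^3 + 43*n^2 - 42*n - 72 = (n - 3)*(n^4 - 4*n^3 - 7*n^2 + 22*n + 24) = (n - 3)*(n + 1)*(n^3 - 5*n^2 - 2*n + 24) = (n - 3)^2*(n + 1)*(n^2 - 2*n - 8) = (n - 4)*(n - 3)^2*(n + 1)*(n + 2)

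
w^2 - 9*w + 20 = (w - 5)*(w - 4)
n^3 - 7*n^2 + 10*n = n*(n - 5)*(n - 2)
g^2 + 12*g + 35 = (g + 5)*(g + 7)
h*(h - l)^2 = h^3 - 2*h^2*l + h*l^2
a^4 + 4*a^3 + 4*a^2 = a^2*(a + 2)^2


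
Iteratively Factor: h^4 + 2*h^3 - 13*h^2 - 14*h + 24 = (h - 3)*(h^3 + 5*h^2 + 2*h - 8) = (h - 3)*(h - 1)*(h^2 + 6*h + 8) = (h - 3)*(h - 1)*(h + 4)*(h + 2)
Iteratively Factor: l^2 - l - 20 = (l - 5)*(l + 4)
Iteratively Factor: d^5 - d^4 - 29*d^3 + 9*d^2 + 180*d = (d)*(d^4 - d^3 - 29*d^2 + 9*d + 180) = d*(d - 5)*(d^3 + 4*d^2 - 9*d - 36) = d*(d - 5)*(d + 4)*(d^2 - 9) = d*(d - 5)*(d + 3)*(d + 4)*(d - 3)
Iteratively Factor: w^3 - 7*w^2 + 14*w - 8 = (w - 4)*(w^2 - 3*w + 2) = (w - 4)*(w - 2)*(w - 1)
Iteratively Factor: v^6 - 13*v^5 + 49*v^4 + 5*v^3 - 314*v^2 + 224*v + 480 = (v - 4)*(v^5 - 9*v^4 + 13*v^3 + 57*v^2 - 86*v - 120) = (v - 4)*(v + 2)*(v^4 - 11*v^3 + 35*v^2 - 13*v - 60) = (v - 5)*(v - 4)*(v + 2)*(v^3 - 6*v^2 + 5*v + 12) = (v - 5)*(v - 4)*(v - 3)*(v + 2)*(v^2 - 3*v - 4) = (v - 5)*(v - 4)*(v - 3)*(v + 1)*(v + 2)*(v - 4)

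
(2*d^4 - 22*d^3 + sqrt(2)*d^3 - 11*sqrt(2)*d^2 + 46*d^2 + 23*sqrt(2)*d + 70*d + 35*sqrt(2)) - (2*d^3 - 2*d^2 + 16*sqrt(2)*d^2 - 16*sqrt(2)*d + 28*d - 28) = 2*d^4 - 24*d^3 + sqrt(2)*d^3 - 27*sqrt(2)*d^2 + 48*d^2 + 42*d + 39*sqrt(2)*d + 28 + 35*sqrt(2)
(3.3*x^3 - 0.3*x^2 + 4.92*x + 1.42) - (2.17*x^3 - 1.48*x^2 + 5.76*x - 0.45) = 1.13*x^3 + 1.18*x^2 - 0.84*x + 1.87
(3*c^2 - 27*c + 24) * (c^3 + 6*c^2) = 3*c^5 - 9*c^4 - 138*c^3 + 144*c^2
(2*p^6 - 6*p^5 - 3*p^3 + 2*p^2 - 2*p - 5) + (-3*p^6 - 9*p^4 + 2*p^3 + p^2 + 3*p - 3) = -p^6 - 6*p^5 - 9*p^4 - p^3 + 3*p^2 + p - 8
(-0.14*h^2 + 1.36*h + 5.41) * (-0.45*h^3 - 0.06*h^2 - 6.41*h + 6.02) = 0.063*h^5 - 0.6036*h^4 - 1.6187*h^3 - 9.885*h^2 - 26.4909*h + 32.5682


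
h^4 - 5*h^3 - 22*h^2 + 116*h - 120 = (h - 6)*(h - 2)^2*(h + 5)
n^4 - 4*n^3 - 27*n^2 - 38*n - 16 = (n - 8)*(n + 1)^2*(n + 2)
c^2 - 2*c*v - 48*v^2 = (c - 8*v)*(c + 6*v)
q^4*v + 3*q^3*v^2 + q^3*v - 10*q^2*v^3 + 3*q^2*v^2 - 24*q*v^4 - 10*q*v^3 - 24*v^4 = (q - 3*v)*(q + 2*v)*(q + 4*v)*(q*v + v)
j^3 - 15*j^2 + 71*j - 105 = (j - 7)*(j - 5)*(j - 3)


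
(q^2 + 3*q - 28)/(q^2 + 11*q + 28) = (q - 4)/(q + 4)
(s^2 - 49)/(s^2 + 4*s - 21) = (s - 7)/(s - 3)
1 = 1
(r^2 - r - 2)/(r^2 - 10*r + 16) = (r + 1)/(r - 8)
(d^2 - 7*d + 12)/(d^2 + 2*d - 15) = (d - 4)/(d + 5)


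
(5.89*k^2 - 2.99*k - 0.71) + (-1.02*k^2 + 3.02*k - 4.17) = 4.87*k^2 + 0.0299999999999998*k - 4.88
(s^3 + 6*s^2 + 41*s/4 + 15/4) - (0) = s^3 + 6*s^2 + 41*s/4 + 15/4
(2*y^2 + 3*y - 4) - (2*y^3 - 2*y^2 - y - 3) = -2*y^3 + 4*y^2 + 4*y - 1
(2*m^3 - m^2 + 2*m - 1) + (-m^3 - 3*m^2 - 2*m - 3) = m^3 - 4*m^2 - 4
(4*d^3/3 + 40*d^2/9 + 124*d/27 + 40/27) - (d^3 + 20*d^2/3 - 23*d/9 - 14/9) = d^3/3 - 20*d^2/9 + 193*d/27 + 82/27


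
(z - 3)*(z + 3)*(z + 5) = z^3 + 5*z^2 - 9*z - 45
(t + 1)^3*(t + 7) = t^4 + 10*t^3 + 24*t^2 + 22*t + 7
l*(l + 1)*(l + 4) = l^3 + 5*l^2 + 4*l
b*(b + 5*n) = b^2 + 5*b*n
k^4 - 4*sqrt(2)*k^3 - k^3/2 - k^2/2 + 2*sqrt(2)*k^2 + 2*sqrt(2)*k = k*(k - 1)*(k + 1/2)*(k - 4*sqrt(2))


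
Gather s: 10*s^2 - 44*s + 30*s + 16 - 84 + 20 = 10*s^2 - 14*s - 48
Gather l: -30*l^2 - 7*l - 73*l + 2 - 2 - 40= -30*l^2 - 80*l - 40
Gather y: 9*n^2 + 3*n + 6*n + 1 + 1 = 9*n^2 + 9*n + 2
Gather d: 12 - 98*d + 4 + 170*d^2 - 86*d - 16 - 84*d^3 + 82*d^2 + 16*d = -84*d^3 + 252*d^2 - 168*d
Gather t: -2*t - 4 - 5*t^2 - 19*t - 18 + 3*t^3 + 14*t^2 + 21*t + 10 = 3*t^3 + 9*t^2 - 12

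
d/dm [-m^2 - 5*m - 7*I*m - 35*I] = -2*m - 5 - 7*I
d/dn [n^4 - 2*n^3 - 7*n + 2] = 4*n^3 - 6*n^2 - 7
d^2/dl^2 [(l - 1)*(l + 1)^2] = 6*l + 2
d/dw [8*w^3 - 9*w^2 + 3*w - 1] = 24*w^2 - 18*w + 3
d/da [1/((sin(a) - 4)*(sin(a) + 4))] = -sin(2*a)/((sin(a) - 4)^2*(sin(a) + 4)^2)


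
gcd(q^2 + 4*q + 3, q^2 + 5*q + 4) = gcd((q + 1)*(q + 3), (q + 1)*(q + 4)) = q + 1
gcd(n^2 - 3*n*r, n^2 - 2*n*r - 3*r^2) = -n + 3*r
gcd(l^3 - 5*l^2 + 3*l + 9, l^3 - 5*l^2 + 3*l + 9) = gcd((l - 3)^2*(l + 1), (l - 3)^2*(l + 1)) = l^3 - 5*l^2 + 3*l + 9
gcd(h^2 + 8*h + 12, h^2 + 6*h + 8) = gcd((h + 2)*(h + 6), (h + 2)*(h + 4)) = h + 2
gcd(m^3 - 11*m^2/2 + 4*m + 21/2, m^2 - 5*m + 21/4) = m - 7/2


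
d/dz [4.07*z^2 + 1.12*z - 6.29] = 8.14*z + 1.12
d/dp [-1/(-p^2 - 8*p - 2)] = 2*(-p - 4)/(p^2 + 8*p + 2)^2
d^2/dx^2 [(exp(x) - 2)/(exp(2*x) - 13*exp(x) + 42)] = (exp(4*x) + 5*exp(3*x) - 174*exp(2*x) + 544*exp(x) + 672)*exp(x)/(exp(6*x) - 39*exp(5*x) + 633*exp(4*x) - 5473*exp(3*x) + 26586*exp(2*x) - 68796*exp(x) + 74088)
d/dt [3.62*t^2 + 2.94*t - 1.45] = 7.24*t + 2.94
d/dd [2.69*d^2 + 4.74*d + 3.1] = 5.38*d + 4.74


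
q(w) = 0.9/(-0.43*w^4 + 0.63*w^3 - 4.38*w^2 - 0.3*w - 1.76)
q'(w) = 0.9*(1.72*w^3 - 1.89*w^2 + 8.76*w + 0.3)/(-0.43*w^4 + 0.63*w^3 - 4.38*w^2 - 0.3*w - 1.76)^2 = (1.548*w^3 - 1.701*w^2 + 7.884*w + 0.27)/(0.43*w^4 - 0.63*w^3 + 4.38*w^2 + 0.3*w + 1.76)^2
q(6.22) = -0.00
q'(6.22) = 0.00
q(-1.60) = -0.05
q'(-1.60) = -0.07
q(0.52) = -0.30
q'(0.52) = 0.45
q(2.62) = -0.02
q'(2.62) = 0.02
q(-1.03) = -0.12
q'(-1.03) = -0.21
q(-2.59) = -0.01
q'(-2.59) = -0.02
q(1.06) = -0.13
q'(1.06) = 0.19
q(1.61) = -0.06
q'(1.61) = 0.08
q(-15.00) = -0.00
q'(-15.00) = -0.00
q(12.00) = -0.00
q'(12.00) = 0.00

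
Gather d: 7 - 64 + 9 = -48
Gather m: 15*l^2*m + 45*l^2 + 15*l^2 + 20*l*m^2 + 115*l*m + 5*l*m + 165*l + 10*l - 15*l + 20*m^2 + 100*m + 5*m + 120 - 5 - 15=60*l^2 + 160*l + m^2*(20*l + 20) + m*(15*l^2 + 120*l + 105) + 100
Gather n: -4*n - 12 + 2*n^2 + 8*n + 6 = 2*n^2 + 4*n - 6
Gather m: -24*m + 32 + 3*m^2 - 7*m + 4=3*m^2 - 31*m + 36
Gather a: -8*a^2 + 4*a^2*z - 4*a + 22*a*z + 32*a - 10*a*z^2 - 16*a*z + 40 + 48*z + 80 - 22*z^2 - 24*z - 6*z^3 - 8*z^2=a^2*(4*z - 8) + a*(-10*z^2 + 6*z + 28) - 6*z^3 - 30*z^2 + 24*z + 120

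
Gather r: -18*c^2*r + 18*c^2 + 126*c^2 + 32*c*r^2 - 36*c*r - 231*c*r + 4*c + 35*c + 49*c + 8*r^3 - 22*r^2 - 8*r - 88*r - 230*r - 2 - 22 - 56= 144*c^2 + 88*c + 8*r^3 + r^2*(32*c - 22) + r*(-18*c^2 - 267*c - 326) - 80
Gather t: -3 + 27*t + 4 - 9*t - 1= 18*t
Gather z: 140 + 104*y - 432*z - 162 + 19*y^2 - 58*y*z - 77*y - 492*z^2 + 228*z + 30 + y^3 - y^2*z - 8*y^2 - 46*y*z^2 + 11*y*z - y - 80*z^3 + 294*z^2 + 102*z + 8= y^3 + 11*y^2 + 26*y - 80*z^3 + z^2*(-46*y - 198) + z*(-y^2 - 47*y - 102) + 16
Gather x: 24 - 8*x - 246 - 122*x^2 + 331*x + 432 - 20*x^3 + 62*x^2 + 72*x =-20*x^3 - 60*x^2 + 395*x + 210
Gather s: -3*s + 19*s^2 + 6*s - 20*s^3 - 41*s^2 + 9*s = -20*s^3 - 22*s^2 + 12*s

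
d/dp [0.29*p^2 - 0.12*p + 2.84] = 0.58*p - 0.12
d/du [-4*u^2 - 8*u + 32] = -8*u - 8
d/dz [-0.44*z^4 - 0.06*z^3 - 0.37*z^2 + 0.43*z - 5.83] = -1.76*z^3 - 0.18*z^2 - 0.74*z + 0.43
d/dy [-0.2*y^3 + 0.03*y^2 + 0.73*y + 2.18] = -0.6*y^2 + 0.06*y + 0.73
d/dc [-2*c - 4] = -2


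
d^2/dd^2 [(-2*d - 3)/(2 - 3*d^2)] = 18*(2*d^3 + 9*d^2 + 4*d + 2)/(27*d^6 - 54*d^4 + 36*d^2 - 8)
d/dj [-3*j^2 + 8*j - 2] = 8 - 6*j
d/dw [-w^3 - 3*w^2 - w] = -3*w^2 - 6*w - 1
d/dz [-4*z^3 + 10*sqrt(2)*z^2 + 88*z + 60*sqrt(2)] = -12*z^2 + 20*sqrt(2)*z + 88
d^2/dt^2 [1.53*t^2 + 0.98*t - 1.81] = 3.06000000000000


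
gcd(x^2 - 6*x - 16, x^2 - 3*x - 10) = x + 2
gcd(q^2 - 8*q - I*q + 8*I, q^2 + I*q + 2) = q - I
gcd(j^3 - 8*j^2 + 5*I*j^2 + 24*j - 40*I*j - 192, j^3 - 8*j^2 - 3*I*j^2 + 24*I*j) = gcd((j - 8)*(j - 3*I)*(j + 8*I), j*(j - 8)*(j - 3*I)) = j^2 + j*(-8 - 3*I) + 24*I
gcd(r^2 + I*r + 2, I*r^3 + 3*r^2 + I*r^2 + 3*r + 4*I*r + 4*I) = 1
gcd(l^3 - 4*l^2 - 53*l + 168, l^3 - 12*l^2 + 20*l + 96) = l - 8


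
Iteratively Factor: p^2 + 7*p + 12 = (p + 4)*(p + 3)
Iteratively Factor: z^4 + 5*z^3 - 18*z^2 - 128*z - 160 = (z + 2)*(z^3 + 3*z^2 - 24*z - 80) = (z + 2)*(z + 4)*(z^2 - z - 20) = (z + 2)*(z + 4)^2*(z - 5)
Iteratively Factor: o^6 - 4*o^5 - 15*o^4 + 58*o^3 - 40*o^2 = (o - 5)*(o^5 + o^4 - 10*o^3 + 8*o^2) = (o - 5)*(o - 1)*(o^4 + 2*o^3 - 8*o^2) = (o - 5)*(o - 1)*(o + 4)*(o^3 - 2*o^2) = (o - 5)*(o - 2)*(o - 1)*(o + 4)*(o^2) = o*(o - 5)*(o - 2)*(o - 1)*(o + 4)*(o)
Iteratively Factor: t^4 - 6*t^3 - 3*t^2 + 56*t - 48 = (t + 3)*(t^3 - 9*t^2 + 24*t - 16) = (t - 4)*(t + 3)*(t^2 - 5*t + 4) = (t - 4)^2*(t + 3)*(t - 1)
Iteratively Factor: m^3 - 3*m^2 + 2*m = (m - 1)*(m^2 - 2*m) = m*(m - 1)*(m - 2)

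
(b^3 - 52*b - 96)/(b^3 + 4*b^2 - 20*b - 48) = (b - 8)/(b - 4)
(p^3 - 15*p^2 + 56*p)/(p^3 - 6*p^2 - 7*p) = (p - 8)/(p + 1)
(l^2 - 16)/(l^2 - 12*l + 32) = (l + 4)/(l - 8)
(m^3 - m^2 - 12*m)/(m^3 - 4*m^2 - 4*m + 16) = m*(m + 3)/(m^2 - 4)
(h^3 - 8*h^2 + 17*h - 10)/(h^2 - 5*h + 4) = (h^2 - 7*h + 10)/(h - 4)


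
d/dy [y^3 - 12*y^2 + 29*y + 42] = 3*y^2 - 24*y + 29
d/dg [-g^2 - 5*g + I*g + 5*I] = -2*g - 5 + I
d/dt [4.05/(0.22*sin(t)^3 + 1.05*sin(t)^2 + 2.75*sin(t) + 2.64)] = (-8.505*sin(t) + 1.3365*cos(2*t) - 12.474)*cos(t)/(0.22*sin(t)^3 + 1.05*sin(t)^2 + 2.75*sin(t) + 2.64)^2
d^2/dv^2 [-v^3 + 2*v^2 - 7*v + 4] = 4 - 6*v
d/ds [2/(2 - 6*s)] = 3/(3*s - 1)^2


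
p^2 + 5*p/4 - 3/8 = (p - 1/4)*(p + 3/2)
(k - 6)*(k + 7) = k^2 + k - 42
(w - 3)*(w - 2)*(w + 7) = w^3 + 2*w^2 - 29*w + 42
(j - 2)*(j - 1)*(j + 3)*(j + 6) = j^4 + 6*j^3 - 7*j^2 - 36*j + 36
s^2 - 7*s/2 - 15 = (s - 6)*(s + 5/2)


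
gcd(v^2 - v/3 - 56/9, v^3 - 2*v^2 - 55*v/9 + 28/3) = v + 7/3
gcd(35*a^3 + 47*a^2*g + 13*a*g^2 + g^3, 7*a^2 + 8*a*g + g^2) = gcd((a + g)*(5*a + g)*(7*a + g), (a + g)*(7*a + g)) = 7*a^2 + 8*a*g + g^2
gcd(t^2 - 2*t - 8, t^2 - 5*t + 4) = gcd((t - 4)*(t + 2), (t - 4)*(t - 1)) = t - 4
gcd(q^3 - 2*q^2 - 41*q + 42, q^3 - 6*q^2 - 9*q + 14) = q^2 - 8*q + 7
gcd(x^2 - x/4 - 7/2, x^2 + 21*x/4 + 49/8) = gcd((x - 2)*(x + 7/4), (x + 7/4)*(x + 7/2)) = x + 7/4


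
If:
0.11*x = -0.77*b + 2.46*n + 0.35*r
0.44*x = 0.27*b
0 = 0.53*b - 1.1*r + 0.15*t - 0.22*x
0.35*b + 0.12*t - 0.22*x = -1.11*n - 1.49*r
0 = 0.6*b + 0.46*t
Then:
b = 0.00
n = 0.00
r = 0.00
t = 0.00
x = 0.00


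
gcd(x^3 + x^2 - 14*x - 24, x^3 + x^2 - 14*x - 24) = x^3 + x^2 - 14*x - 24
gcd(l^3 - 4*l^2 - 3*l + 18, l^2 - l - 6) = l^2 - l - 6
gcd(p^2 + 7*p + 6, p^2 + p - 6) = 1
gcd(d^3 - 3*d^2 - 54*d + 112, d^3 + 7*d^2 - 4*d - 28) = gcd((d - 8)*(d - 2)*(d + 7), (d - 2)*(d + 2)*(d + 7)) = d^2 + 5*d - 14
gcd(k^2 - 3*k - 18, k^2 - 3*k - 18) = k^2 - 3*k - 18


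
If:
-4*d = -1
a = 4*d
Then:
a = 1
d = 1/4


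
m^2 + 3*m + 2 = (m + 1)*(m + 2)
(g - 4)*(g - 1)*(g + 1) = g^3 - 4*g^2 - g + 4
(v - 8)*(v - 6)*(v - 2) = v^3 - 16*v^2 + 76*v - 96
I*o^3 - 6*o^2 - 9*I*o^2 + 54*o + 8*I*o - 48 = (o - 8)*(o + 6*I)*(I*o - I)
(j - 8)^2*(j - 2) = j^3 - 18*j^2 + 96*j - 128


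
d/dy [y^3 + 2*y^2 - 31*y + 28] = 3*y^2 + 4*y - 31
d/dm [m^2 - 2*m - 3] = 2*m - 2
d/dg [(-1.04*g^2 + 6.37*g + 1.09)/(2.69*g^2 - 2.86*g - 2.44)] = (-14.1609*g^2 - 0.789000000000001*g - 12.4254)/(7.2361*g^4 - 15.3868*g^3 - 4.9476*g^2 + 13.9568*g + 5.9536)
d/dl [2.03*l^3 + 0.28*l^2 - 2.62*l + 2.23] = 6.09*l^2 + 0.56*l - 2.62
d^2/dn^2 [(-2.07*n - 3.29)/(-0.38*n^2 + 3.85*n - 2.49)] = ((13.4386 - 4.7196*n)*(0.38*n^2 - 3.85*n + 2.49) + (0.76*n - 3.85)*(1.52*n - 7.7)*(2.07*n + 3.29))/(0.38*n^2 - 3.85*n + 2.49)^3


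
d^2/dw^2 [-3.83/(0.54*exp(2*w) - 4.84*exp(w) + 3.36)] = (-3.83*(1.08*exp(w) - 4.84)*(2.16*exp(w) - 9.68)*exp(w) + (8.2728*exp(w) - 18.5372)*(0.54*exp(2*w) - 4.84*exp(w) + 3.36))*exp(w)/(0.54*exp(2*w) - 4.84*exp(w) + 3.36)^3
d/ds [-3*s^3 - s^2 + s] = -9*s^2 - 2*s + 1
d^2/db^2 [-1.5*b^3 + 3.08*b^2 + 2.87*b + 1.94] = 6.16 - 9.0*b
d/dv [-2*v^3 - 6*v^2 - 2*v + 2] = -6*v^2 - 12*v - 2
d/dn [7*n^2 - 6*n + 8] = 14*n - 6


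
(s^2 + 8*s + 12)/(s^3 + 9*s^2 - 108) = (s + 2)/(s^2 + 3*s - 18)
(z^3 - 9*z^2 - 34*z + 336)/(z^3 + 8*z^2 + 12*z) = (z^2 - 15*z + 56)/(z*(z + 2))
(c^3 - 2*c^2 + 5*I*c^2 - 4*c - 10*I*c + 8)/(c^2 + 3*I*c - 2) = (c^2 + c*(-2 + 4*I) - 8*I)/(c + 2*I)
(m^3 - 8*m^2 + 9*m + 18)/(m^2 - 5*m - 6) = m - 3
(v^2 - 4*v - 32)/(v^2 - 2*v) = (v^2 - 4*v - 32)/(v*(v - 2))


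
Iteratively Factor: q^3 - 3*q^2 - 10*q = (q + 2)*(q^2 - 5*q) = (q - 5)*(q + 2)*(q)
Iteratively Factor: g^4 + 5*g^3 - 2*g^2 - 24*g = (g + 4)*(g^3 + g^2 - 6*g) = (g + 3)*(g + 4)*(g^2 - 2*g) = (g - 2)*(g + 3)*(g + 4)*(g)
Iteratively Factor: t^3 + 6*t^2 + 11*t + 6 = (t + 2)*(t^2 + 4*t + 3) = (t + 2)*(t + 3)*(t + 1)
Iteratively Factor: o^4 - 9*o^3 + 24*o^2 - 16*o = (o)*(o^3 - 9*o^2 + 24*o - 16) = o*(o - 4)*(o^2 - 5*o + 4) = o*(o - 4)^2*(o - 1)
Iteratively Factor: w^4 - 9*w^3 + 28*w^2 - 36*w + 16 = (w - 2)*(w^3 - 7*w^2 + 14*w - 8) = (w - 2)^2*(w^2 - 5*w + 4) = (w - 2)^2*(w - 1)*(w - 4)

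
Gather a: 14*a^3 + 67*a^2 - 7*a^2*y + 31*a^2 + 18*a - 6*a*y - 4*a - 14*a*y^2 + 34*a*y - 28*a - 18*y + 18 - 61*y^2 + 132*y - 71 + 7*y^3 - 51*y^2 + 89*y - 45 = 14*a^3 + a^2*(98 - 7*y) + a*(-14*y^2 + 28*y - 14) + 7*y^3 - 112*y^2 + 203*y - 98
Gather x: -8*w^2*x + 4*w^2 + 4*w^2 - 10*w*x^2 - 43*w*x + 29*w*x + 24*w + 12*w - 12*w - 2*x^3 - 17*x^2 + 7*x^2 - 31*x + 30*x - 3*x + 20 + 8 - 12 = 8*w^2 + 24*w - 2*x^3 + x^2*(-10*w - 10) + x*(-8*w^2 - 14*w - 4) + 16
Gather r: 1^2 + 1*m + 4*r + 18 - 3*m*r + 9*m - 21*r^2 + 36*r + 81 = 10*m - 21*r^2 + r*(40 - 3*m) + 100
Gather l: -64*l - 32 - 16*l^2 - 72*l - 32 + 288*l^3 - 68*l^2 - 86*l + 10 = 288*l^3 - 84*l^2 - 222*l - 54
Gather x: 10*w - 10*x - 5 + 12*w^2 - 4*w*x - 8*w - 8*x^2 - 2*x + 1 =12*w^2 + 2*w - 8*x^2 + x*(-4*w - 12) - 4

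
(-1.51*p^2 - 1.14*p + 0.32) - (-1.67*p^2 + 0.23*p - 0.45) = 0.16*p^2 - 1.37*p + 0.77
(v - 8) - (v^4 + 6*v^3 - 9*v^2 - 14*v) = -v^4 - 6*v^3 + 9*v^2 + 15*v - 8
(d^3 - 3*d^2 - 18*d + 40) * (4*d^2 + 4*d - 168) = 4*d^5 - 8*d^4 - 252*d^3 + 592*d^2 + 3184*d - 6720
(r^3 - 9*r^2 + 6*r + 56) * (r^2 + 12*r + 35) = r^5 + 3*r^4 - 67*r^3 - 187*r^2 + 882*r + 1960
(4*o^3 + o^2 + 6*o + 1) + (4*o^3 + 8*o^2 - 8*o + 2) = 8*o^3 + 9*o^2 - 2*o + 3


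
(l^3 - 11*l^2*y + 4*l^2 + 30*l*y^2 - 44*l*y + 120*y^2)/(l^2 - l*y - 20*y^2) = (l^2 - 6*l*y + 4*l - 24*y)/(l + 4*y)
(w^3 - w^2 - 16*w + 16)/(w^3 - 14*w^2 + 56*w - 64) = (w^2 + 3*w - 4)/(w^2 - 10*w + 16)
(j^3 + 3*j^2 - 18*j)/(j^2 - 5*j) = (j^2 + 3*j - 18)/(j - 5)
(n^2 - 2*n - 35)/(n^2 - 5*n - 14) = (n + 5)/(n + 2)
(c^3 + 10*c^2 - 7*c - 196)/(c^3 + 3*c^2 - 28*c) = (c + 7)/c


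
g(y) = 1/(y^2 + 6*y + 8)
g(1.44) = 0.05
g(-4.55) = 0.71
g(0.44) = 0.09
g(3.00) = 0.03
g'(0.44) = -0.06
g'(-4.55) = 1.58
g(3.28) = 0.03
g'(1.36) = -0.03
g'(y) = (-2*y - 6)/(y^2 + 6*y + 8)^2 = 2*(-y - 3)/(y^2 + 6*y + 8)^2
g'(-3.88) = 34.58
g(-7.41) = 0.05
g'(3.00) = -0.01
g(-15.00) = 0.01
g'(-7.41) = 0.03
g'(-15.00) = 0.00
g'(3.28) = -0.01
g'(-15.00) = 0.00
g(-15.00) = 0.01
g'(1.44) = -0.03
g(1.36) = 0.06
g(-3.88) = -4.43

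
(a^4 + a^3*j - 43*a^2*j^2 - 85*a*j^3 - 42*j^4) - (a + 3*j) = a^4 + a^3*j - 43*a^2*j^2 - 85*a*j^3 - a - 42*j^4 - 3*j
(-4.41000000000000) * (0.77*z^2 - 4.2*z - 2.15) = -3.3957*z^2 + 18.522*z + 9.4815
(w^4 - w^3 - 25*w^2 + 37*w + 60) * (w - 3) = w^5 - 4*w^4 - 22*w^3 + 112*w^2 - 51*w - 180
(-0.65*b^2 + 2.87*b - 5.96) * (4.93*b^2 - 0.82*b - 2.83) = -3.2045*b^4 + 14.6821*b^3 - 29.8967*b^2 - 3.2349*b + 16.8668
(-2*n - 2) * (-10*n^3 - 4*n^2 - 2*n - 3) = 20*n^4 + 28*n^3 + 12*n^2 + 10*n + 6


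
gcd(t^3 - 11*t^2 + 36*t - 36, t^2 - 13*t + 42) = t - 6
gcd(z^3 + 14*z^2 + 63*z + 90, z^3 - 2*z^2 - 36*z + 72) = z + 6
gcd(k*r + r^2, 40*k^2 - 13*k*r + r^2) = 1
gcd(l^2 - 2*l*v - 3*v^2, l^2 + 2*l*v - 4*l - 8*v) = 1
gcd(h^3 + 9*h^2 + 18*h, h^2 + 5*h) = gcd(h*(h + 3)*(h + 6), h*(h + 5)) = h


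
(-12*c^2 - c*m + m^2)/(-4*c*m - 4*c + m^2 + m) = (3*c + m)/(m + 1)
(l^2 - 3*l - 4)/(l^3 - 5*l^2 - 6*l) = (l - 4)/(l*(l - 6))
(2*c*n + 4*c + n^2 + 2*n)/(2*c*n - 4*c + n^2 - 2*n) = (n + 2)/(n - 2)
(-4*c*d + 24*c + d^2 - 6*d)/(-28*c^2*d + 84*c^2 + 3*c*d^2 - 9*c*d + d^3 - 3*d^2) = (d - 6)/(7*c*d - 21*c + d^2 - 3*d)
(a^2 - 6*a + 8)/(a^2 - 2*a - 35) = (-a^2 + 6*a - 8)/(-a^2 + 2*a + 35)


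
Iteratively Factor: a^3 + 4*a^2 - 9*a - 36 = (a + 3)*(a^2 + a - 12) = (a + 3)*(a + 4)*(a - 3)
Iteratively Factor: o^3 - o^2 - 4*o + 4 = (o - 1)*(o^2 - 4) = (o - 1)*(o + 2)*(o - 2)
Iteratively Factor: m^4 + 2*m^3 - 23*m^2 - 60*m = (m)*(m^3 + 2*m^2 - 23*m - 60) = m*(m - 5)*(m^2 + 7*m + 12) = m*(m - 5)*(m + 4)*(m + 3)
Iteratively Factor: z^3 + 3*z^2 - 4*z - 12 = (z + 3)*(z^2 - 4) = (z + 2)*(z + 3)*(z - 2)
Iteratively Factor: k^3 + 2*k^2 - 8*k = (k)*(k^2 + 2*k - 8) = k*(k - 2)*(k + 4)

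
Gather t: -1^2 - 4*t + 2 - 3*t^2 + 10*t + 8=-3*t^2 + 6*t + 9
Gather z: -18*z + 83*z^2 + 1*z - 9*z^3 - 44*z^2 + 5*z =-9*z^3 + 39*z^2 - 12*z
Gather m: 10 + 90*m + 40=90*m + 50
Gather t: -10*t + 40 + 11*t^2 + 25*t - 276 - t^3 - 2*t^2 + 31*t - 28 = -t^3 + 9*t^2 + 46*t - 264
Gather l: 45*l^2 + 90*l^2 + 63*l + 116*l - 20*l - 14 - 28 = 135*l^2 + 159*l - 42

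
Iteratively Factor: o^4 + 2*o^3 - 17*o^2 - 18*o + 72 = (o + 3)*(o^3 - o^2 - 14*o + 24) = (o - 3)*(o + 3)*(o^2 + 2*o - 8) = (o - 3)*(o + 3)*(o + 4)*(o - 2)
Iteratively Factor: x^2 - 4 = (x + 2)*(x - 2)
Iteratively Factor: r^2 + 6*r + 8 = (r + 4)*(r + 2)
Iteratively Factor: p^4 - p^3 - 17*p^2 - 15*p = (p + 1)*(p^3 - 2*p^2 - 15*p) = p*(p + 1)*(p^2 - 2*p - 15) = p*(p - 5)*(p + 1)*(p + 3)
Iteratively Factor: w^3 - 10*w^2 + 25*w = (w)*(w^2 - 10*w + 25) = w*(w - 5)*(w - 5)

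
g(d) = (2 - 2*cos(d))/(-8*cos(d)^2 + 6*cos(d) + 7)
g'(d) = (2 - 2*cos(d))*(-16*sin(d)*cos(d) + 6*sin(d))/(-8*cos(d)^2 + 6*cos(d) + 7)^2 + 2*sin(d)/(-8*cos(d)^2 + 6*cos(d) + 7) = 2*(8*cos(d)^2 - 16*cos(d) + 13)*sin(d)/(8*sin(d)^2 + 6*cos(d) - 1)^2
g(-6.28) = 0.00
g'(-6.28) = 0.00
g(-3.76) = -1.13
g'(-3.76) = 3.55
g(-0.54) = 0.05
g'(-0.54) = -0.14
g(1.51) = 0.26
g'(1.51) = 0.45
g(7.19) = 0.10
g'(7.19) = 0.17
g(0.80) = 0.08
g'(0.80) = 0.15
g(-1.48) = 0.24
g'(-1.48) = -0.41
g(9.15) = -0.63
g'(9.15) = 0.51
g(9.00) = -0.75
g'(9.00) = 1.08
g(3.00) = -0.59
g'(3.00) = 0.23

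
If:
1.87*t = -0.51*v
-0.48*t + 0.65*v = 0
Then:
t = 0.00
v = 0.00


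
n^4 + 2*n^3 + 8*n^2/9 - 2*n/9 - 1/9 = (n - 1/3)*(n + 1/3)*(n + 1)^2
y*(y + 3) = y^2 + 3*y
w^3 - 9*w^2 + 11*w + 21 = (w - 7)*(w - 3)*(w + 1)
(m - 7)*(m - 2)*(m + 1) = m^3 - 8*m^2 + 5*m + 14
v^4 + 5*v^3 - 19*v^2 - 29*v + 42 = (v - 3)*(v - 1)*(v + 2)*(v + 7)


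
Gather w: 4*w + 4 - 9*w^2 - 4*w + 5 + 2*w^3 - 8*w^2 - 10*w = 2*w^3 - 17*w^2 - 10*w + 9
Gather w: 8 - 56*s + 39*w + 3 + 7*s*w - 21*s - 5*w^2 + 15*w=-77*s - 5*w^2 + w*(7*s + 54) + 11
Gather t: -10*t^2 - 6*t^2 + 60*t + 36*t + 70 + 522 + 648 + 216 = -16*t^2 + 96*t + 1456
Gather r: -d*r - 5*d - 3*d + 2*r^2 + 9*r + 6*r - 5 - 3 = -8*d + 2*r^2 + r*(15 - d) - 8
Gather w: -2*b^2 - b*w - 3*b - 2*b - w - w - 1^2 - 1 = -2*b^2 - 5*b + w*(-b - 2) - 2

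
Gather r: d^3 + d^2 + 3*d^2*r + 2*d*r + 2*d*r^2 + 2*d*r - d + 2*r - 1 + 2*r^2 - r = d^3 + d^2 - d + r^2*(2*d + 2) + r*(3*d^2 + 4*d + 1) - 1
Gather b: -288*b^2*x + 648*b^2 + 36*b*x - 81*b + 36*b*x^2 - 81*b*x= b^2*(648 - 288*x) + b*(36*x^2 - 45*x - 81)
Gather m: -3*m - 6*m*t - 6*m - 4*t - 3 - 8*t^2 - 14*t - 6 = m*(-6*t - 9) - 8*t^2 - 18*t - 9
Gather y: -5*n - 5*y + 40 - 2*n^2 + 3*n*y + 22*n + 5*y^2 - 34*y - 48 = -2*n^2 + 17*n + 5*y^2 + y*(3*n - 39) - 8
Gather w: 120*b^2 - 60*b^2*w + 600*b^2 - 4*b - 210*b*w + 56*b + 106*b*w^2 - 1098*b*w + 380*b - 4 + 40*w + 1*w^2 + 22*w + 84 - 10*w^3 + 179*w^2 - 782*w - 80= 720*b^2 + 432*b - 10*w^3 + w^2*(106*b + 180) + w*(-60*b^2 - 1308*b - 720)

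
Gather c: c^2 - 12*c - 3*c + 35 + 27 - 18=c^2 - 15*c + 44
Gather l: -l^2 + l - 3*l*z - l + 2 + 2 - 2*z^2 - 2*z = -l^2 - 3*l*z - 2*z^2 - 2*z + 4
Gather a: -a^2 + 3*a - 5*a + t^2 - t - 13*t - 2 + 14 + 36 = -a^2 - 2*a + t^2 - 14*t + 48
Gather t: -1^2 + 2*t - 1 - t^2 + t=-t^2 + 3*t - 2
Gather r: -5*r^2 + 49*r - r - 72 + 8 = -5*r^2 + 48*r - 64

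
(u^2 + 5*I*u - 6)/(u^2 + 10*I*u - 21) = (u + 2*I)/(u + 7*I)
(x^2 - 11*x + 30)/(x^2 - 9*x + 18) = (x - 5)/(x - 3)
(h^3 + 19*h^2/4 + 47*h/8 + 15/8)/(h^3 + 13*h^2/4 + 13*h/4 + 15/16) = 2*(h + 3)/(2*h + 3)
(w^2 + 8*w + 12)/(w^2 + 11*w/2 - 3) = 2*(w + 2)/(2*w - 1)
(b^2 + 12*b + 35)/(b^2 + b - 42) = (b + 5)/(b - 6)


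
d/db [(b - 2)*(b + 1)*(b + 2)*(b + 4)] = 4*b^3 + 15*b^2 - 20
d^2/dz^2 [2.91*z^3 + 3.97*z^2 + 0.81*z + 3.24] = 17.46*z + 7.94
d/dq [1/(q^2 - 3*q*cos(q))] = (-3*q*sin(q) - 2*q + 3*cos(q))/(q^2*(q - 3*cos(q))^2)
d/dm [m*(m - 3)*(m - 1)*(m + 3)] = 4*m^3 - 3*m^2 - 18*m + 9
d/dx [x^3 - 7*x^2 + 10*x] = 3*x^2 - 14*x + 10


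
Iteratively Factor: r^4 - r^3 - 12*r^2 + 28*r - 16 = (r - 2)*(r^3 + r^2 - 10*r + 8) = (r - 2)*(r + 4)*(r^2 - 3*r + 2) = (r - 2)*(r - 1)*(r + 4)*(r - 2)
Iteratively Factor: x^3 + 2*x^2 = (x)*(x^2 + 2*x) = x^2*(x + 2)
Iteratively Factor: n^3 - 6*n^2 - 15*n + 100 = (n - 5)*(n^2 - n - 20) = (n - 5)*(n + 4)*(n - 5)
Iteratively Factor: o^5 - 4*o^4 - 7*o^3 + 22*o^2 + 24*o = (o)*(o^4 - 4*o^3 - 7*o^2 + 22*o + 24) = o*(o - 4)*(o^3 - 7*o - 6) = o*(o - 4)*(o - 3)*(o^2 + 3*o + 2) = o*(o - 4)*(o - 3)*(o + 1)*(o + 2)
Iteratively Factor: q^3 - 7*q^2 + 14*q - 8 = (q - 2)*(q^2 - 5*q + 4) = (q - 2)*(q - 1)*(q - 4)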